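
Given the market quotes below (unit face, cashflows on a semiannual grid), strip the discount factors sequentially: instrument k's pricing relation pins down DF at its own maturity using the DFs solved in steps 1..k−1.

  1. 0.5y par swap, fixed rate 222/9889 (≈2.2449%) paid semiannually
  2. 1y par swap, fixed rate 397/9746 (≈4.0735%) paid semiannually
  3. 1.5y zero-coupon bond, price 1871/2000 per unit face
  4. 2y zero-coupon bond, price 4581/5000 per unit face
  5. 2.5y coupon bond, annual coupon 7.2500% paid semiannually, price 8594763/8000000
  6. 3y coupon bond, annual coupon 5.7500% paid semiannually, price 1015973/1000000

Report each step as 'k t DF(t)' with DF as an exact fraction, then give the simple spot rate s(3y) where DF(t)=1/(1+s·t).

1 1/2 9889/10000
2 1 9603/10000
3 3/2 1871/2000
4 2 4581/5000
5 5/2 4519/5000
6 3 8561/10000
s(3y) = (1/(8561/10000) − 1)/(3) = 1439/25683 ≈ 5.6029%

step 1 [0.5y] swap r/2=111/9889: DF=(1 − 111/9889·(0))/(1+111/9889) = 9889/10000 ≈ 0.988900
step 2 [1y] swap r/2=397/19492: DF=(1 − 397/19492·(0.988900))/(1+397/19492) = 9603/10000 ≈ 0.960300
step 3 [1.5y] zero: DF = P = 1871/2000 ≈ 0.935500
step 4 [2y] zero: DF = P = 4581/5000 ≈ 0.916200
step 5 [2.5y] bond c/2=29/800: DF=(8594763/8000000 − 29/800·(0.988900+0.960300+0.935500+0.916200))/(1+29/800) = 4519/5000 ≈ 0.903800
step 6 [3y] bond c/2=23/800: DF=(1015973/1000000 − 23/800·(0.988900+0.960300+0.935500+0.916200+0.903800))/(1+23/800) = 8561/10000 ≈ 0.856100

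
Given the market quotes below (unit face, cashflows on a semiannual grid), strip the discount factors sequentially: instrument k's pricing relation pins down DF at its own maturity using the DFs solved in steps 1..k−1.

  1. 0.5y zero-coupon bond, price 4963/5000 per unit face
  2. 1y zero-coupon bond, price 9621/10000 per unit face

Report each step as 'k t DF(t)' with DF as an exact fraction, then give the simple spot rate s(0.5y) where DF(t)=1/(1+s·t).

step 1 [0.5y] zero: DF = P = 4963/5000 ≈ 0.992600
step 2 [1y] zero: DF = P = 9621/10000 ≈ 0.962100

1 1/2 4963/5000
2 1 9621/10000
s(0.5y) = (1/(4963/5000) − 1)/(1/2) = 74/4963 ≈ 1.4910%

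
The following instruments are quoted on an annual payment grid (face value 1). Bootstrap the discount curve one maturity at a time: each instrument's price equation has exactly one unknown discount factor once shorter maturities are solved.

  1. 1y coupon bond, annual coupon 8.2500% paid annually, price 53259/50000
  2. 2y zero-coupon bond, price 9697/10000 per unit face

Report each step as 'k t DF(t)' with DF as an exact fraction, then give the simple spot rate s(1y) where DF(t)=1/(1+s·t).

step 1 [1y] bond c/1=33/400: DF=(53259/50000 − 33/400·(0))/(1+33/400) = 123/125 ≈ 0.984000
step 2 [2y] zero: DF = P = 9697/10000 ≈ 0.969700

1 1 123/125
2 2 9697/10000
s(1y) = (1/(123/125) − 1)/(1) = 2/123 ≈ 1.6260%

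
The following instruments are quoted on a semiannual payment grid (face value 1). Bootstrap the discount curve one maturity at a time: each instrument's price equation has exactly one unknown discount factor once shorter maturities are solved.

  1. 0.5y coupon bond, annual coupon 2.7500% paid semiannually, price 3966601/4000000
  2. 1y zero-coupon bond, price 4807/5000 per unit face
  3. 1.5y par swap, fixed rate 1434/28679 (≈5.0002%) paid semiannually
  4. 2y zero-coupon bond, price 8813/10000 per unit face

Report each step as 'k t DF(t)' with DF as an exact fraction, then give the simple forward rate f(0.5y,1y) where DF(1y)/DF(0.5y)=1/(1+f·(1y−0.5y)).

step 1 [0.5y] bond c/2=11/800: DF=(3966601/4000000 − 11/800·(0))/(1+11/800) = 4891/5000 ≈ 0.978200
step 2 [1y] zero: DF = P = 4807/5000 ≈ 0.961400
step 3 [1.5y] swap r/2=717/28679: DF=(1 − 717/28679·(0.978200+0.961400))/(1+717/28679) = 9283/10000 ≈ 0.928300
step 4 [2y] zero: DF = P = 8813/10000 ≈ 0.881300

1 1/2 4891/5000
2 1 4807/5000
3 3/2 9283/10000
4 2 8813/10000
f(0.5y,1y) = ((4891/5000)/(4807/5000) − 1)/(1/2) = 168/4807 ≈ 3.4949%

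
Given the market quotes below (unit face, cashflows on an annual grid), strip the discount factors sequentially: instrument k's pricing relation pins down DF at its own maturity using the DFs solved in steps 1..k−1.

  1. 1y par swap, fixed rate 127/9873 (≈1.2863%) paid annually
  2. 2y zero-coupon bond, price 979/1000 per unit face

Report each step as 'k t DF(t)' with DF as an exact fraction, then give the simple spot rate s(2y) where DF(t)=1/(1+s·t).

step 1 [1y] swap r/1=127/9873: DF=(1 − 127/9873·(0))/(1+127/9873) = 9873/10000 ≈ 0.987300
step 2 [2y] zero: DF = P = 979/1000 ≈ 0.979000

1 1 9873/10000
2 2 979/1000
s(2y) = (1/(979/1000) − 1)/(2) = 21/1958 ≈ 1.0725%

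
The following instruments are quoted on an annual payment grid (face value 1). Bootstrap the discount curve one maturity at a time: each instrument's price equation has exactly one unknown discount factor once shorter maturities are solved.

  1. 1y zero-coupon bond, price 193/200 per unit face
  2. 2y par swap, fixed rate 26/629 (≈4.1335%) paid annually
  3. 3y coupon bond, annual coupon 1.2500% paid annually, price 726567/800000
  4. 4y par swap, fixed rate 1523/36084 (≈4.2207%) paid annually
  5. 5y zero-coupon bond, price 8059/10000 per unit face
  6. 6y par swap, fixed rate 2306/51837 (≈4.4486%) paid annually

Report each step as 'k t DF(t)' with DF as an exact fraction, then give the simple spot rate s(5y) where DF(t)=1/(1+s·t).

step 1 [1y] zero: DF = P = 193/200 ≈ 0.965000
step 2 [2y] swap r/1=26/629: DF=(1 − 26/629·(0.965000))/(1+26/629) = 461/500 ≈ 0.922000
step 3 [3y] bond c/1=1/80: DF=(726567/800000 − 1/80·(0.965000+0.922000))/(1+1/80) = 8737/10000 ≈ 0.873700
step 4 [4y] swap r/1=1523/36084: DF=(1 − 1523/36084·(0.965000+0.922000+0.873700))/(1+1523/36084) = 8477/10000 ≈ 0.847700
step 5 [5y] zero: DF = P = 8059/10000 ≈ 0.805900
step 6 [6y] swap r/1=2306/51837: DF=(1 − 2306/51837·(0.965000+0.922000+0.873700+0.847700+0.805900))/(1+2306/51837) = 3847/5000 ≈ 0.769400

1 1 193/200
2 2 461/500
3 3 8737/10000
4 4 8477/10000
5 5 8059/10000
6 6 3847/5000
s(5y) = (1/(8059/10000) − 1)/(5) = 1941/40295 ≈ 4.8170%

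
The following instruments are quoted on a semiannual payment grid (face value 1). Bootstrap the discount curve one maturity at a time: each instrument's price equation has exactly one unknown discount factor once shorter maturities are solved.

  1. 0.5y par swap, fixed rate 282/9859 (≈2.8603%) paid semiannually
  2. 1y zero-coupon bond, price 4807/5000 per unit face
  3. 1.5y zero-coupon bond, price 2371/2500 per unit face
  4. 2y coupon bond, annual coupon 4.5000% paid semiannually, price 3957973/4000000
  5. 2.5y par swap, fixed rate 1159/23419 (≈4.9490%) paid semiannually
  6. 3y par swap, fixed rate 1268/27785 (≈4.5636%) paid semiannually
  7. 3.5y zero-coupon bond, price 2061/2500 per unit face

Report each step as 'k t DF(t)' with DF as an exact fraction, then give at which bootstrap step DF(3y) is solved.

1 1/2 9859/10000
2 1 4807/5000
3 3/2 2371/2500
4 2 113/125
5 5/2 8841/10000
6 3 2183/2500
7 7/2 2061/2500
DF(3y) is solved at step 6

step 1 [0.5y] swap r/2=141/9859: DF=(1 − 141/9859·(0))/(1+141/9859) = 9859/10000 ≈ 0.985900
step 2 [1y] zero: DF = P = 4807/5000 ≈ 0.961400
step 3 [1.5y] zero: DF = P = 2371/2500 ≈ 0.948400
step 4 [2y] bond c/2=9/400: DF=(3957973/4000000 − 9/400·(0.985900+0.961400+0.948400))/(1+9/400) = 113/125 ≈ 0.904000
step 5 [2.5y] swap r/2=1159/46838: DF=(1 − 1159/46838·(0.985900+0.961400+0.948400+0.904000))/(1+1159/46838) = 8841/10000 ≈ 0.884100
step 6 [3y] swap r/2=634/27785: DF=(1 − 634/27785·(0.985900+0.961400+0.948400+0.904000+0.884100))/(1+634/27785) = 2183/2500 ≈ 0.873200
step 7 [3.5y] zero: DF = P = 2061/2500 ≈ 0.824400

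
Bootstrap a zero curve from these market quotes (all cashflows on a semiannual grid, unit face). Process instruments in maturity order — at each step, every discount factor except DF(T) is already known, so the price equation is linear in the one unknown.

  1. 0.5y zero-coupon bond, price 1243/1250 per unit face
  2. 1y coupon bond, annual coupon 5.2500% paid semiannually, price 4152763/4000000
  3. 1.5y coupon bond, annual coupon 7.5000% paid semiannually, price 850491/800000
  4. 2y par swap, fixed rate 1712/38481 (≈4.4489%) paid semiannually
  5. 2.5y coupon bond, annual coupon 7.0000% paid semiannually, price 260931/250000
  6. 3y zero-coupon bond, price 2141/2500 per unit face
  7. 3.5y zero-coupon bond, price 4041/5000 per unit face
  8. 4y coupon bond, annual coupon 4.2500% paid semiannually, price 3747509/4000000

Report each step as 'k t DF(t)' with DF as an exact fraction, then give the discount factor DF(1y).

step 1 [0.5y] zero: DF = P = 1243/1250 ≈ 0.994400
step 2 [1y] bond c/2=21/800: DF=(4152763/4000000 − 21/800·(0.994400))/(1+21/800) = 4931/5000 ≈ 0.986200
step 3 [1.5y] bond c/2=3/80: DF=(850491/800000 − 3/80·(0.994400+0.986200))/(1+3/80) = 9531/10000 ≈ 0.953100
step 4 [2y] swap r/2=856/38481: DF=(1 − 856/38481·(0.994400+0.986200+0.953100))/(1+856/38481) = 1143/1250 ≈ 0.914400
step 5 [2.5y] bond c/2=7/200: DF=(260931/250000 − 7/200·(0.994400+0.986200+0.953100+0.914400))/(1+7/200) = 8783/10000 ≈ 0.878300
step 6 [3y] zero: DF = P = 2141/2500 ≈ 0.856400
step 7 [3.5y] zero: DF = P = 4041/5000 ≈ 0.808200
step 8 [4y] bond c/2=17/800: DF=(3747509/4000000 − 17/800·(0.994400+0.986200+0.953100+0.914400+0.878300+0.856400+0.808200))/(1+17/800) = 1961/2500 ≈ 0.784400

1 1/2 1243/1250
2 1 4931/5000
3 3/2 9531/10000
4 2 1143/1250
5 5/2 8783/10000
6 3 2141/2500
7 7/2 4041/5000
8 4 1961/2500
DF(1y) = 4931/5000 ≈ 0.986200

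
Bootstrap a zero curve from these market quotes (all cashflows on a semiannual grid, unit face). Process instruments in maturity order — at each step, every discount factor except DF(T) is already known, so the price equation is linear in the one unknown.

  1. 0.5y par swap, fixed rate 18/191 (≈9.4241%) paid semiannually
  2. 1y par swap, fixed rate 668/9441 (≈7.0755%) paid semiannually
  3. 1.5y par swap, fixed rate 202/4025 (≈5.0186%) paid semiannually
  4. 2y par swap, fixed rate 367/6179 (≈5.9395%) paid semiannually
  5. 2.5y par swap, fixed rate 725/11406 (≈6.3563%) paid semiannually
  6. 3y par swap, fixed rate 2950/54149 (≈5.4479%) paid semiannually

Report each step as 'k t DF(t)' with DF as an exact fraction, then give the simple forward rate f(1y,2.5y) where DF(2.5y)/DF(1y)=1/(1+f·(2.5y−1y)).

step 1 [0.5y] swap r/2=9/191: DF=(1 − 9/191·(0))/(1+9/191) = 191/200 ≈ 0.955000
step 2 [1y] swap r/2=334/9441: DF=(1 − 334/9441·(0.955000))/(1+334/9441) = 2333/2500 ≈ 0.933200
step 3 [1.5y] swap r/2=101/4025: DF=(1 − 101/4025·(0.955000+0.933200))/(1+101/4025) = 9293/10000 ≈ 0.929300
step 4 [2y] swap r/2=367/12358: DF=(1 − 367/12358·(0.955000+0.933200+0.929300))/(1+367/12358) = 8899/10000 ≈ 0.889900
step 5 [2.5y] swap r/2=725/22812: DF=(1 − 725/22812·(0.955000+0.933200+0.929300+0.889900))/(1+725/22812) = 171/200 ≈ 0.855000
step 6 [3y] swap r/2=1475/54149: DF=(1 − 1475/54149·(0.955000+0.933200+0.929300+0.889900+0.855000))/(1+1475/54149) = 341/400 ≈ 0.852500

1 1/2 191/200
2 1 2333/2500
3 3/2 9293/10000
4 2 8899/10000
5 5/2 171/200
6 3 341/400
f(1y,2.5y) = ((2333/2500)/(171/200) − 1)/(3/2) = 782/12825 ≈ 6.0975%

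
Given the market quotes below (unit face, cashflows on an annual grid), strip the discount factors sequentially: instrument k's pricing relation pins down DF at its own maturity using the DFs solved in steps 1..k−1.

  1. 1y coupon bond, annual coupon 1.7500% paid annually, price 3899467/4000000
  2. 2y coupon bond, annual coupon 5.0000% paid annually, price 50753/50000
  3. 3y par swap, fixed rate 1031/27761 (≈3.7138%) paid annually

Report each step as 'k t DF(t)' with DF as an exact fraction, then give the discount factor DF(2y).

step 1 [1y] bond c/1=7/400: DF=(3899467/4000000 − 7/400·(0))/(1+7/400) = 9581/10000 ≈ 0.958100
step 2 [2y] bond c/1=1/20: DF=(50753/50000 − 1/20·(0.958100))/(1+1/20) = 9211/10000 ≈ 0.921100
step 3 [3y] swap r/1=1031/27761: DF=(1 − 1031/27761·(0.958100+0.921100))/(1+1031/27761) = 8969/10000 ≈ 0.896900

1 1 9581/10000
2 2 9211/10000
3 3 8969/10000
DF(2y) = 9211/10000 ≈ 0.921100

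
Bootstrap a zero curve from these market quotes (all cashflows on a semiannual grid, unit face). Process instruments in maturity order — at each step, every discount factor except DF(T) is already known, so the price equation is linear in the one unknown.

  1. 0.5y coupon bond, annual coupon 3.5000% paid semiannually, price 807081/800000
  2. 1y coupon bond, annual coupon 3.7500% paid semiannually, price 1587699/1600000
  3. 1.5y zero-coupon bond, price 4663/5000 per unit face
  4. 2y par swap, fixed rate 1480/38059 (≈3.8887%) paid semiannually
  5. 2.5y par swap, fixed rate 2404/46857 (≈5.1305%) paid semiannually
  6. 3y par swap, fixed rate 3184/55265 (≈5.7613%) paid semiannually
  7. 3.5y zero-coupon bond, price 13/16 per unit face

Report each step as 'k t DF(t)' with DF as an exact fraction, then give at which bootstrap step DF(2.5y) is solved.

1 1/2 1983/2000
2 1 4779/5000
3 3/2 4663/5000
4 2 463/500
5 5/2 4399/5000
6 3 1051/1250
7 7/2 13/16
DF(2.5y) is solved at step 5

step 1 [0.5y] bond c/2=7/400: DF=(807081/800000 − 7/400·(0))/(1+7/400) = 1983/2000 ≈ 0.991500
step 2 [1y] bond c/2=3/160: DF=(1587699/1600000 − 3/160·(0.991500))/(1+3/160) = 4779/5000 ≈ 0.955800
step 3 [1.5y] zero: DF = P = 4663/5000 ≈ 0.932600
step 4 [2y] swap r/2=740/38059: DF=(1 − 740/38059·(0.991500+0.955800+0.932600))/(1+740/38059) = 463/500 ≈ 0.926000
step 5 [2.5y] swap r/2=1202/46857: DF=(1 − 1202/46857·(0.991500+0.955800+0.932600+0.926000))/(1+1202/46857) = 4399/5000 ≈ 0.879800
step 6 [3y] swap r/2=1592/55265: DF=(1 − 1592/55265·(0.991500+0.955800+0.932600+0.926000+0.879800))/(1+1592/55265) = 1051/1250 ≈ 0.840800
step 7 [3.5y] zero: DF = P = 13/16 ≈ 0.812500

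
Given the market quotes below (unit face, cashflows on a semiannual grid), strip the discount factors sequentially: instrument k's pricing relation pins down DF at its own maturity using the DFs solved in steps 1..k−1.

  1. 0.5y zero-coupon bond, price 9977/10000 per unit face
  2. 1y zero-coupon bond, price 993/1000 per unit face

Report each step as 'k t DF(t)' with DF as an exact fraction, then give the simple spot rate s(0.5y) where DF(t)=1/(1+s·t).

step 1 [0.5y] zero: DF = P = 9977/10000 ≈ 0.997700
step 2 [1y] zero: DF = P = 993/1000 ≈ 0.993000

1 1/2 9977/10000
2 1 993/1000
s(0.5y) = (1/(9977/10000) − 1)/(1/2) = 46/9977 ≈ 0.4611%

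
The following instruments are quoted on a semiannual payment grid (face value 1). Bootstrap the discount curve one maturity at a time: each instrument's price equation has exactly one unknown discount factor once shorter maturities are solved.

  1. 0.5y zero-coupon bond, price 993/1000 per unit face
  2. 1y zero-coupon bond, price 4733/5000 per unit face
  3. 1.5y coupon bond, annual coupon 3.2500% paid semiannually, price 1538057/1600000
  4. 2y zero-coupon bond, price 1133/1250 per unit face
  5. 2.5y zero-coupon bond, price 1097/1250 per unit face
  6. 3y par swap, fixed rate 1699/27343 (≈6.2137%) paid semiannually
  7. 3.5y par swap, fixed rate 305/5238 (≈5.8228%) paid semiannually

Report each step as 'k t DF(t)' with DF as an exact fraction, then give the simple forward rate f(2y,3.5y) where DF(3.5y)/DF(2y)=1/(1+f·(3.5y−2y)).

step 1 [0.5y] zero: DF = P = 993/1000 ≈ 0.993000
step 2 [1y] zero: DF = P = 4733/5000 ≈ 0.946600
step 3 [1.5y] bond c/2=13/800: DF=(1538057/1600000 − 13/800·(0.993000+0.946600))/(1+13/800) = 9149/10000 ≈ 0.914900
step 4 [2y] zero: DF = P = 1133/1250 ≈ 0.906400
step 5 [2.5y] zero: DF = P = 1097/1250 ≈ 0.877600
step 6 [3y] swap r/2=1699/54686: DF=(1 − 1699/54686·(0.993000+0.946600+0.914900+0.906400+0.877600))/(1+1699/54686) = 8301/10000 ≈ 0.830100
step 7 [3.5y] swap r/2=305/10476: DF=(1 − 305/10476·(0.993000+0.946600+0.914900+0.906400+0.877600+0.830100))/(1+305/10476) = 817/1000 ≈ 0.817000

1 1/2 993/1000
2 1 4733/5000
3 3/2 9149/10000
4 2 1133/1250
5 5/2 1097/1250
6 3 8301/10000
7 7/2 817/1000
f(2y,3.5y) = ((1133/1250)/(817/1000) − 1)/(3/2) = 298/4085 ≈ 7.2950%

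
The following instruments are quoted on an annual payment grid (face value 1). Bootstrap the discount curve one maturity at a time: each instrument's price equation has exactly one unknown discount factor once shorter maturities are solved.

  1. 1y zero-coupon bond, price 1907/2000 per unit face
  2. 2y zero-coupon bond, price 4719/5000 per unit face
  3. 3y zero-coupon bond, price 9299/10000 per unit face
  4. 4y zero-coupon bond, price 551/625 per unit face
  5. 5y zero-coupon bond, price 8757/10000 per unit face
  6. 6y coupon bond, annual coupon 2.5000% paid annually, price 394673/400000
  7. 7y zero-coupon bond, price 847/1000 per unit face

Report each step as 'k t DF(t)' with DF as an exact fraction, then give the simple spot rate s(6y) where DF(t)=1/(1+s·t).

step 1 [1y] zero: DF = P = 1907/2000 ≈ 0.953500
step 2 [2y] zero: DF = P = 4719/5000 ≈ 0.943800
step 3 [3y] zero: DF = P = 9299/10000 ≈ 0.929900
step 4 [4y] zero: DF = P = 551/625 ≈ 0.881600
step 5 [5y] zero: DF = P = 8757/10000 ≈ 0.875700
step 6 [6y] bond c/1=1/40: DF=(394673/400000 − 1/40·(0.953500+0.943800+0.929900+0.881600+0.875700))/(1+1/40) = 2127/2500 ≈ 0.850800
step 7 [7y] zero: DF = P = 847/1000 ≈ 0.847000

1 1 1907/2000
2 2 4719/5000
3 3 9299/10000
4 4 551/625
5 5 8757/10000
6 6 2127/2500
7 7 847/1000
s(6y) = (1/(2127/2500) − 1)/(6) = 373/12762 ≈ 2.9227%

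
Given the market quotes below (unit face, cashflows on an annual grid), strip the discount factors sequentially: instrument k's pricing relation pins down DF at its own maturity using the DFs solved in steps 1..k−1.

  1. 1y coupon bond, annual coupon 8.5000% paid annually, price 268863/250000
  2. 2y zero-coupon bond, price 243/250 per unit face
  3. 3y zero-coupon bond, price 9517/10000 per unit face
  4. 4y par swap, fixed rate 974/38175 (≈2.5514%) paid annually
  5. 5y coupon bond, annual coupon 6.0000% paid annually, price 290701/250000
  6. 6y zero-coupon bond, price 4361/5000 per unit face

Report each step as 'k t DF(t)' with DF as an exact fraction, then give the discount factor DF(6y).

1 1 1239/1250
2 2 243/250
3 3 9517/10000
4 4 4513/5000
5 5 8809/10000
6 6 4361/5000
DF(6y) = 4361/5000 ≈ 0.872200

step 1 [1y] bond c/1=17/200: DF=(268863/250000 − 17/200·(0))/(1+17/200) = 1239/1250 ≈ 0.991200
step 2 [2y] zero: DF = P = 243/250 ≈ 0.972000
step 3 [3y] zero: DF = P = 9517/10000 ≈ 0.951700
step 4 [4y] swap r/1=974/38175: DF=(1 − 974/38175·(0.991200+0.972000+0.951700))/(1+974/38175) = 4513/5000 ≈ 0.902600
step 5 [5y] bond c/1=3/50: DF=(290701/250000 − 3/50·(0.991200+0.972000+0.951700+0.902600))/(1+3/50) = 8809/10000 ≈ 0.880900
step 6 [6y] zero: DF = P = 4361/5000 ≈ 0.872200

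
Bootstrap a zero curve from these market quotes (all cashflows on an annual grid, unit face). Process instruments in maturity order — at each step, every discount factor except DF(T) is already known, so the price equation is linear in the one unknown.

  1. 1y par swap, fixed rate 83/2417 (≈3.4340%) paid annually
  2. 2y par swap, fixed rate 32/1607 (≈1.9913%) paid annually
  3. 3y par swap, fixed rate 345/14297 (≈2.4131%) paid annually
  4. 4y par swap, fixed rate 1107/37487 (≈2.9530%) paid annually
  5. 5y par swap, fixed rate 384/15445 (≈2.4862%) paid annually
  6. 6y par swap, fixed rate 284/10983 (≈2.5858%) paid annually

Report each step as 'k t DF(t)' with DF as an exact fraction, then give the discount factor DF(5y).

1 1 2417/2500
2 2 601/625
3 3 931/1000
4 4 8893/10000
5 5 553/625
6 6 429/500
DF(5y) = 553/625 ≈ 0.884800

step 1 [1y] swap r/1=83/2417: DF=(1 − 83/2417·(0))/(1+83/2417) = 2417/2500 ≈ 0.966800
step 2 [2y] swap r/1=32/1607: DF=(1 − 32/1607·(0.966800))/(1+32/1607) = 601/625 ≈ 0.961600
step 3 [3y] swap r/1=345/14297: DF=(1 − 345/14297·(0.966800+0.961600))/(1+345/14297) = 931/1000 ≈ 0.931000
step 4 [4y] swap r/1=1107/37487: DF=(1 − 1107/37487·(0.966800+0.961600+0.931000))/(1+1107/37487) = 8893/10000 ≈ 0.889300
step 5 [5y] swap r/1=384/15445: DF=(1 − 384/15445·(0.966800+0.961600+0.931000+0.889300))/(1+384/15445) = 553/625 ≈ 0.884800
step 6 [6y] swap r/1=284/10983: DF=(1 − 284/10983·(0.966800+0.961600+0.931000+0.889300+0.884800))/(1+284/10983) = 429/500 ≈ 0.858000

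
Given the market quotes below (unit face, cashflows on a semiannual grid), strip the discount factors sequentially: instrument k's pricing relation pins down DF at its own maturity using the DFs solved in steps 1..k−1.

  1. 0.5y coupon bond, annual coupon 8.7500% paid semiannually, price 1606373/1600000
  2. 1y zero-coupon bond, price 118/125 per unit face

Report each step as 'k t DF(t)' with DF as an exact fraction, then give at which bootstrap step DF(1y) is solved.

1 1/2 9619/10000
2 1 118/125
DF(1y) is solved at step 2

step 1 [0.5y] bond c/2=7/160: DF=(1606373/1600000 − 7/160·(0))/(1+7/160) = 9619/10000 ≈ 0.961900
step 2 [1y] zero: DF = P = 118/125 ≈ 0.944000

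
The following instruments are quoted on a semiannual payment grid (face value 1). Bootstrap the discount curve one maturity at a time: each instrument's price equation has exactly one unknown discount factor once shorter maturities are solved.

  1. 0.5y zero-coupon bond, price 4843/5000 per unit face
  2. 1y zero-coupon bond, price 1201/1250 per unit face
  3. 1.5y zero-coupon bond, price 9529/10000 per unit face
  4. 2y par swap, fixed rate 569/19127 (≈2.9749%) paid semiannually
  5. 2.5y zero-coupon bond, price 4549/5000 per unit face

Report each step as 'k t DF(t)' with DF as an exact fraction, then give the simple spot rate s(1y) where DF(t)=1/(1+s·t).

1 1/2 4843/5000
2 1 1201/1250
3 3/2 9529/10000
4 2 9431/10000
5 5/2 4549/5000
s(1y) = (1/(1201/1250) − 1)/(1) = 49/1201 ≈ 4.0799%

step 1 [0.5y] zero: DF = P = 4843/5000 ≈ 0.968600
step 2 [1y] zero: DF = P = 1201/1250 ≈ 0.960800
step 3 [1.5y] zero: DF = P = 9529/10000 ≈ 0.952900
step 4 [2y] swap r/2=569/38254: DF=(1 − 569/38254·(0.968600+0.960800+0.952900))/(1+569/38254) = 9431/10000 ≈ 0.943100
step 5 [2.5y] zero: DF = P = 4549/5000 ≈ 0.909800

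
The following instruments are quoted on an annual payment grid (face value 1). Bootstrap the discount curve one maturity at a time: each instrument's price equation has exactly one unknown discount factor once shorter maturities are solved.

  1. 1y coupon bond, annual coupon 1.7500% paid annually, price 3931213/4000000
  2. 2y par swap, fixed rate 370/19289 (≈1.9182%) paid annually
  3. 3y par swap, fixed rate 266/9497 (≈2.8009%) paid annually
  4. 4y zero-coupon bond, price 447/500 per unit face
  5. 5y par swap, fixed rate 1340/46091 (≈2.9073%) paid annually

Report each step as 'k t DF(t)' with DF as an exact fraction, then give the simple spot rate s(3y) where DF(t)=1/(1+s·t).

1 1 9659/10000
2 2 963/1000
3 3 4601/5000
4 4 447/500
5 5 433/500
s(3y) = (1/(4601/5000) − 1)/(3) = 133/4601 ≈ 2.8907%

step 1 [1y] bond c/1=7/400: DF=(3931213/4000000 − 7/400·(0))/(1+7/400) = 9659/10000 ≈ 0.965900
step 2 [2y] swap r/1=370/19289: DF=(1 − 370/19289·(0.965900))/(1+370/19289) = 963/1000 ≈ 0.963000
step 3 [3y] swap r/1=266/9497: DF=(1 − 266/9497·(0.965900+0.963000))/(1+266/9497) = 4601/5000 ≈ 0.920200
step 4 [4y] zero: DF = P = 447/500 ≈ 0.894000
step 5 [5y] swap r/1=1340/46091: DF=(1 − 1340/46091·(0.965900+0.963000+0.920200+0.894000))/(1+1340/46091) = 433/500 ≈ 0.866000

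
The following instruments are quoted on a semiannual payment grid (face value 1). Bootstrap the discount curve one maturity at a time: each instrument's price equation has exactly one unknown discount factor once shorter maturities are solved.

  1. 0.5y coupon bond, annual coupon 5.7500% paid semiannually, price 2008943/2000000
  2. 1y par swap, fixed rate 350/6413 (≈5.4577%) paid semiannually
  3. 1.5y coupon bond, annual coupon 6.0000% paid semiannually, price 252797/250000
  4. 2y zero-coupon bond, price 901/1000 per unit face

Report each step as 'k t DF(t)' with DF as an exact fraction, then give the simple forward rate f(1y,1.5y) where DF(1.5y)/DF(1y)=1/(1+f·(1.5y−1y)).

1 1/2 2441/2500
2 1 379/400
3 3/2 9257/10000
4 2 901/1000
f(1y,1.5y) = ((379/400)/(9257/10000) − 1)/(1/2) = 436/9257 ≈ 4.7099%

step 1 [0.5y] bond c/2=23/800: DF=(2008943/2000000 − 23/800·(0))/(1+23/800) = 2441/2500 ≈ 0.976400
step 2 [1y] swap r/2=175/6413: DF=(1 − 175/6413·(0.976400))/(1+175/6413) = 379/400 ≈ 0.947500
step 3 [1.5y] bond c/2=3/100: DF=(252797/250000 − 3/100·(0.976400+0.947500))/(1+3/100) = 9257/10000 ≈ 0.925700
step 4 [2y] zero: DF = P = 901/1000 ≈ 0.901000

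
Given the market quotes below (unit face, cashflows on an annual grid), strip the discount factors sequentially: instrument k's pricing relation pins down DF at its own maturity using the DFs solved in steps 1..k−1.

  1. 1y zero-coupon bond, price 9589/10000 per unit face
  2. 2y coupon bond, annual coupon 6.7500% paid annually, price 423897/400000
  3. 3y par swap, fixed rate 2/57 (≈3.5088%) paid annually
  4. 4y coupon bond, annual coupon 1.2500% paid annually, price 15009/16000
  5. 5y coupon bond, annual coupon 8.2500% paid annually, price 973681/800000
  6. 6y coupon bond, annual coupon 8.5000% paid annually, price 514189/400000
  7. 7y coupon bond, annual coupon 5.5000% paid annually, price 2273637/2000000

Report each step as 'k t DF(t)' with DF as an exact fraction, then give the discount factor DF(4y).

step 1 [1y] zero: DF = P = 9589/10000 ≈ 0.958900
step 2 [2y] bond c/1=27/400: DF=(423897/400000 − 27/400·(0.958900))/(1+27/400) = 9321/10000 ≈ 0.932100
step 3 [3y] swap r/1=2/57: DF=(1 − 2/57·(0.958900+0.932100))/(1+2/57) = 451/500 ≈ 0.902000
step 4 [4y] bond c/1=1/80: DF=(15009/16000 − 1/80·(0.958900+0.932100+0.902000))/(1+1/80) = 223/250 ≈ 0.892000
step 5 [5y] bond c/1=33/400: DF=(973681/800000 − 33/400·(0.958900+0.932100+0.902000+0.892000))/(1+33/400) = 1687/2000 ≈ 0.843500
step 6 [6y] bond c/1=17/200: DF=(514189/400000 − 17/200·(0.958900+0.932100+0.902000+0.892000+0.843500))/(1+17/200) = 83/100 ≈ 0.830000
step 7 [7y] bond c/1=11/200: DF=(2273637/2000000 − 11/200·(0.958900+0.932100+0.902000+0.892000+0.843500+0.830000))/(1+11/200) = 3991/5000 ≈ 0.798200

1 1 9589/10000
2 2 9321/10000
3 3 451/500
4 4 223/250
5 5 1687/2000
6 6 83/100
7 7 3991/5000
DF(4y) = 223/250 ≈ 0.892000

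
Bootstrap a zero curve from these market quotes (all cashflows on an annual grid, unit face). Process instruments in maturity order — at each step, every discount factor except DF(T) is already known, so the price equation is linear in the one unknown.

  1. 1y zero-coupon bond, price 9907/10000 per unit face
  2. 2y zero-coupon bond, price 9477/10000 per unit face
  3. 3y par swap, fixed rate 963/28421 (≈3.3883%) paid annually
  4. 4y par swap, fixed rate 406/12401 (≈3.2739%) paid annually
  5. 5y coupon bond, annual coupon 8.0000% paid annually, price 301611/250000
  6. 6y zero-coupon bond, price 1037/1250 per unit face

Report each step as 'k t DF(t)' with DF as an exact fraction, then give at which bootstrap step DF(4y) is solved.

1 1 9907/10000
2 2 9477/10000
3 3 9037/10000
4 4 4391/5000
5 5 1683/2000
6 6 1037/1250
DF(4y) is solved at step 4

step 1 [1y] zero: DF = P = 9907/10000 ≈ 0.990700
step 2 [2y] zero: DF = P = 9477/10000 ≈ 0.947700
step 3 [3y] swap r/1=963/28421: DF=(1 − 963/28421·(0.990700+0.947700))/(1+963/28421) = 9037/10000 ≈ 0.903700
step 4 [4y] swap r/1=406/12401: DF=(1 − 406/12401·(0.990700+0.947700+0.903700))/(1+406/12401) = 4391/5000 ≈ 0.878200
step 5 [5y] bond c/1=2/25: DF=(301611/250000 − 2/25·(0.990700+0.947700+0.903700+0.878200))/(1+2/25) = 1683/2000 ≈ 0.841500
step 6 [6y] zero: DF = P = 1037/1250 ≈ 0.829600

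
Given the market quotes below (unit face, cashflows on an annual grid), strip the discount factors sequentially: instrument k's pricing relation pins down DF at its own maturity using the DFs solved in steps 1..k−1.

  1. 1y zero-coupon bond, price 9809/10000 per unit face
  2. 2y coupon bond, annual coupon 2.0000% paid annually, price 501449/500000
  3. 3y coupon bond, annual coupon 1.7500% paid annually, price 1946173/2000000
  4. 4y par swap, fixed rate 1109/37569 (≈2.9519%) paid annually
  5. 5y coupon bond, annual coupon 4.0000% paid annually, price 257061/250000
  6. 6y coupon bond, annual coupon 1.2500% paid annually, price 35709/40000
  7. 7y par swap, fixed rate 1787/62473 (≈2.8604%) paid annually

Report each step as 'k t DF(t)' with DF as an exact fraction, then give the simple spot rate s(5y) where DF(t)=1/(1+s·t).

1 1 9809/10000
2 2 241/250
3 3 9229/10000
4 4 8891/10000
5 5 4221/5000
6 6 8249/10000
7 7 8213/10000
s(5y) = (1/(4221/5000) − 1)/(5) = 779/21105 ≈ 3.6911%

step 1 [1y] zero: DF = P = 9809/10000 ≈ 0.980900
step 2 [2y] bond c/1=1/50: DF=(501449/500000 − 1/50·(0.980900))/(1+1/50) = 241/250 ≈ 0.964000
step 3 [3y] bond c/1=7/400: DF=(1946173/2000000 − 7/400·(0.980900+0.964000))/(1+7/400) = 9229/10000 ≈ 0.922900
step 4 [4y] swap r/1=1109/37569: DF=(1 − 1109/37569·(0.980900+0.964000+0.922900))/(1+1109/37569) = 8891/10000 ≈ 0.889100
step 5 [5y] bond c/1=1/25: DF=(257061/250000 − 1/25·(0.980900+0.964000+0.922900+0.889100))/(1+1/25) = 4221/5000 ≈ 0.844200
step 6 [6y] bond c/1=1/80: DF=(35709/40000 − 1/80·(0.980900+0.964000+0.922900+0.889100+0.844200))/(1+1/80) = 8249/10000 ≈ 0.824900
step 7 [7y] swap r/1=1787/62473: DF=(1 − 1787/62473·(0.980900+0.964000+0.922900+0.889100+0.844200+0.824900))/(1+1787/62473) = 8213/10000 ≈ 0.821300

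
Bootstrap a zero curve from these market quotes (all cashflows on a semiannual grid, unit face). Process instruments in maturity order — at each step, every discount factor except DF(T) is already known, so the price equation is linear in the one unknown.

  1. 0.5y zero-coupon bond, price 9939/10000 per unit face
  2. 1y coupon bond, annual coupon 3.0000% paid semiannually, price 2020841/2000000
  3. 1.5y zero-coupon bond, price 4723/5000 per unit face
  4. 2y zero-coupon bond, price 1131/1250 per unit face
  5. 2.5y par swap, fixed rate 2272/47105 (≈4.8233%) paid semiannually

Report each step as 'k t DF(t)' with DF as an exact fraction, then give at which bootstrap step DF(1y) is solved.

step 1 [0.5y] zero: DF = P = 9939/10000 ≈ 0.993900
step 2 [1y] bond c/2=3/200: DF=(2020841/2000000 − 3/200·(0.993900))/(1+3/200) = 613/625 ≈ 0.980800
step 3 [1.5y] zero: DF = P = 4723/5000 ≈ 0.944600
step 4 [2y] zero: DF = P = 1131/1250 ≈ 0.904800
step 5 [2.5y] swap r/2=1136/47105: DF=(1 − 1136/47105·(0.993900+0.980800+0.944600+0.904800))/(1+1136/47105) = 554/625 ≈ 0.886400

1 1/2 9939/10000
2 1 613/625
3 3/2 4723/5000
4 2 1131/1250
5 5/2 554/625
DF(1y) is solved at step 2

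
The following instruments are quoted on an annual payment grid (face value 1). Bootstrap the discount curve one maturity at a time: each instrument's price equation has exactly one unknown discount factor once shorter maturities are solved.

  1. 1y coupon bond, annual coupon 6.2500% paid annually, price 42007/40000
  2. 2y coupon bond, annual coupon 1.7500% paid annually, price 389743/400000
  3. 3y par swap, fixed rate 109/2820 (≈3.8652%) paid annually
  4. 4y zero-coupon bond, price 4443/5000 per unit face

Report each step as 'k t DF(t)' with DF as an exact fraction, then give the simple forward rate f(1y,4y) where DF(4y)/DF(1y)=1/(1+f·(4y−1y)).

step 1 [1y] bond c/1=1/16: DF=(42007/40000 − 1/16·(0))/(1+1/16) = 2471/2500 ≈ 0.988400
step 2 [2y] bond c/1=7/400: DF=(389743/400000 − 7/400·(0.988400))/(1+7/400) = 4703/5000 ≈ 0.940600
step 3 [3y] swap r/1=109/2820: DF=(1 − 109/2820·(0.988400+0.940600))/(1+109/2820) = 891/1000 ≈ 0.891000
step 4 [4y] zero: DF = P = 4443/5000 ≈ 0.888600

1 1 2471/2500
2 2 4703/5000
3 3 891/1000
4 4 4443/5000
f(1y,4y) = ((2471/2500)/(4443/5000) − 1)/(3) = 499/13329 ≈ 3.7437%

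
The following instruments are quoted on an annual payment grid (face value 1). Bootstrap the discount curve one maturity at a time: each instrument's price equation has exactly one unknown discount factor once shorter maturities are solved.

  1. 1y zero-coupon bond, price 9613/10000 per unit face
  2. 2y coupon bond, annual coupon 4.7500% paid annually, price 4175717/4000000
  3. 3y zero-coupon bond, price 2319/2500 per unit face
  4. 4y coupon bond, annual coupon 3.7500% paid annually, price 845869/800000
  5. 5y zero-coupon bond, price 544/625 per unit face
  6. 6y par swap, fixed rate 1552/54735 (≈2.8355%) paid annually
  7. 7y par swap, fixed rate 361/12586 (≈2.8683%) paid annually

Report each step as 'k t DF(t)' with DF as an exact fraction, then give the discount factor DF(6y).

1 1 9613/10000
2 2 953/1000
3 3 2319/2500
4 4 2291/2500
5 5 544/625
6 6 528/625
7 7 1639/2000
DF(6y) = 528/625 ≈ 0.844800

step 1 [1y] zero: DF = P = 9613/10000 ≈ 0.961300
step 2 [2y] bond c/1=19/400: DF=(4175717/4000000 − 19/400·(0.961300))/(1+19/400) = 953/1000 ≈ 0.953000
step 3 [3y] zero: DF = P = 2319/2500 ≈ 0.927600
step 4 [4y] bond c/1=3/80: DF=(845869/800000 − 3/80·(0.961300+0.953000+0.927600))/(1+3/80) = 2291/2500 ≈ 0.916400
step 5 [5y] zero: DF = P = 544/625 ≈ 0.870400
step 6 [6y] swap r/1=1552/54735: DF=(1 − 1552/54735·(0.961300+0.953000+0.927600+0.916400+0.870400))/(1+1552/54735) = 528/625 ≈ 0.844800
step 7 [7y] swap r/1=361/12586: DF=(1 − 361/12586·(0.961300+0.953000+0.927600+0.916400+0.870400+0.844800))/(1+361/12586) = 1639/2000 ≈ 0.819500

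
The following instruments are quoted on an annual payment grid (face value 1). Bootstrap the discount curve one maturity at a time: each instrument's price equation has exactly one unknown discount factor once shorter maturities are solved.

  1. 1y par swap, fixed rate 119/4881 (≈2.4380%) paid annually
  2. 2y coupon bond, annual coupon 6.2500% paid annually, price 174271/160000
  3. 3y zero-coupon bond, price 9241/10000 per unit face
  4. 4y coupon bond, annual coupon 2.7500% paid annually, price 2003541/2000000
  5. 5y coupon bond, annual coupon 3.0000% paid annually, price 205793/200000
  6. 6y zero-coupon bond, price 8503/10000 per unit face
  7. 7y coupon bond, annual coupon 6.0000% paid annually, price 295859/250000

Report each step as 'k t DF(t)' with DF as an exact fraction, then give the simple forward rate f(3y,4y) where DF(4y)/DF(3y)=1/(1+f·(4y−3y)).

1 1 4881/5000
2 2 9677/10000
3 3 9241/10000
4 4 4491/5000
5 5 8893/10000
6 6 8503/10000
7 7 503/625
f(3y,4y) = ((9241/10000)/(4491/5000) − 1)/(1) = 259/8982 ≈ 2.8835%

step 1 [1y] swap r/1=119/4881: DF=(1 − 119/4881·(0))/(1+119/4881) = 4881/5000 ≈ 0.976200
step 2 [2y] bond c/1=1/16: DF=(174271/160000 − 1/16·(0.976200))/(1+1/16) = 9677/10000 ≈ 0.967700
step 3 [3y] zero: DF = P = 9241/10000 ≈ 0.924100
step 4 [4y] bond c/1=11/400: DF=(2003541/2000000 − 11/400·(0.976200+0.967700+0.924100))/(1+11/400) = 4491/5000 ≈ 0.898200
step 5 [5y] bond c/1=3/100: DF=(205793/200000 − 3/100·(0.976200+0.967700+0.924100+0.898200))/(1+3/100) = 8893/10000 ≈ 0.889300
step 6 [6y] zero: DF = P = 8503/10000 ≈ 0.850300
step 7 [7y] bond c/1=3/50: DF=(295859/250000 − 3/50·(0.976200+0.967700+0.924100+0.898200+0.889300+0.850300))/(1+3/50) = 503/625 ≈ 0.804800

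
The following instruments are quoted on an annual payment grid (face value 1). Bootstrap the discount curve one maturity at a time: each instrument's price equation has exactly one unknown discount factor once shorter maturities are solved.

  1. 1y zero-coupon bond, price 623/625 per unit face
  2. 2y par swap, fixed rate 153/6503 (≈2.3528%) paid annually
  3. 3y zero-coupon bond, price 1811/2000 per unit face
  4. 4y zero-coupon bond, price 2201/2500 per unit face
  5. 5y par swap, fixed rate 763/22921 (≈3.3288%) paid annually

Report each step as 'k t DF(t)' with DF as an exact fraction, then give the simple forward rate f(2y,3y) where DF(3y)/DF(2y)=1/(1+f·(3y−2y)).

1 1 623/625
2 2 9541/10000
3 3 1811/2000
4 4 2201/2500
5 5 4237/5000
f(2y,3y) = ((9541/10000)/(1811/2000) − 1)/(1) = 486/9055 ≈ 5.3672%

step 1 [1y] zero: DF = P = 623/625 ≈ 0.996800
step 2 [2y] swap r/1=153/6503: DF=(1 − 153/6503·(0.996800))/(1+153/6503) = 9541/10000 ≈ 0.954100
step 3 [3y] zero: DF = P = 1811/2000 ≈ 0.905500
step 4 [4y] zero: DF = P = 2201/2500 ≈ 0.880400
step 5 [5y] swap r/1=763/22921: DF=(1 − 763/22921·(0.996800+0.954100+0.905500+0.880400))/(1+763/22921) = 4237/5000 ≈ 0.847400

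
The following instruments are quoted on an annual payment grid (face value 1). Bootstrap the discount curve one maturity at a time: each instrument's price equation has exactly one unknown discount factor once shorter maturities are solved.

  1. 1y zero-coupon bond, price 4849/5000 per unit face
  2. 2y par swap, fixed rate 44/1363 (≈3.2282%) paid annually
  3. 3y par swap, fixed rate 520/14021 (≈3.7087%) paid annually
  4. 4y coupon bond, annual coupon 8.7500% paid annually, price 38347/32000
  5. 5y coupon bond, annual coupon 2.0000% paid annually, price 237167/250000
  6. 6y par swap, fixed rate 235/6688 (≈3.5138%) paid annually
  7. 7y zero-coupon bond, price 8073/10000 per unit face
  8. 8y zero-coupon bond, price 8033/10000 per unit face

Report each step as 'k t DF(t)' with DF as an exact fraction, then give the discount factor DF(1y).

1 1 4849/5000
2 2 1173/1250
3 3 112/125
4 4 8763/10000
5 5 8579/10000
6 6 203/250
7 7 8073/10000
8 8 8033/10000
DF(1y) = 4849/5000 ≈ 0.969800

step 1 [1y] zero: DF = P = 4849/5000 ≈ 0.969800
step 2 [2y] swap r/1=44/1363: DF=(1 − 44/1363·(0.969800))/(1+44/1363) = 1173/1250 ≈ 0.938400
step 3 [3y] swap r/1=520/14021: DF=(1 − 520/14021·(0.969800+0.938400))/(1+520/14021) = 112/125 ≈ 0.896000
step 4 [4y] bond c/1=7/80: DF=(38347/32000 − 7/80·(0.969800+0.938400+0.896000))/(1+7/80) = 8763/10000 ≈ 0.876300
step 5 [5y] bond c/1=1/50: DF=(237167/250000 − 1/50·(0.969800+0.938400+0.896000+0.876300))/(1+1/50) = 8579/10000 ≈ 0.857900
step 6 [6y] swap r/1=235/6688: DF=(1 − 235/6688·(0.969800+0.938400+0.896000+0.876300+0.857900))/(1+235/6688) = 203/250 ≈ 0.812000
step 7 [7y] zero: DF = P = 8073/10000 ≈ 0.807300
step 8 [8y] zero: DF = P = 8033/10000 ≈ 0.803300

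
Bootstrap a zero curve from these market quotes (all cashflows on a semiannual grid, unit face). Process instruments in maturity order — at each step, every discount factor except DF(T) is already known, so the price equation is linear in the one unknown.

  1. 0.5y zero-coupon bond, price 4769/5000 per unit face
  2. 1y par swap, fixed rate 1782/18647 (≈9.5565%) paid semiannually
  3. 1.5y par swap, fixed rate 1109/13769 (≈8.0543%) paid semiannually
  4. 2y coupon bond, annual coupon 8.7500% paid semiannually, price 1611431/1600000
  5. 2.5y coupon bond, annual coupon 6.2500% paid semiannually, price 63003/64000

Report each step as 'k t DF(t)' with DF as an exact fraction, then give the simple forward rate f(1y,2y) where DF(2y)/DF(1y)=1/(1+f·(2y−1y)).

step 1 [0.5y] zero: DF = P = 4769/5000 ≈ 0.953800
step 2 [1y] swap r/2=891/18647: DF=(1 − 891/18647·(0.953800))/(1+891/18647) = 9109/10000 ≈ 0.910900
step 3 [1.5y] swap r/2=1109/27538: DF=(1 − 1109/27538·(0.953800+0.910900))/(1+1109/27538) = 8891/10000 ≈ 0.889100
step 4 [2y] bond c/2=7/160: DF=(1611431/1600000 − 7/160·(0.953800+0.910900+0.889100))/(1+7/160) = 1699/2000 ≈ 0.849500
step 5 [2.5y] bond c/2=1/32: DF=(63003/64000 − 1/32·(0.953800+0.910900+0.889100+0.849500))/(1+1/32) = 4227/5000 ≈ 0.845400

1 1/2 4769/5000
2 1 9109/10000
3 3/2 8891/10000
4 2 1699/2000
5 5/2 4227/5000
f(1y,2y) = ((9109/10000)/(1699/2000) − 1)/(1) = 614/8495 ≈ 7.2278%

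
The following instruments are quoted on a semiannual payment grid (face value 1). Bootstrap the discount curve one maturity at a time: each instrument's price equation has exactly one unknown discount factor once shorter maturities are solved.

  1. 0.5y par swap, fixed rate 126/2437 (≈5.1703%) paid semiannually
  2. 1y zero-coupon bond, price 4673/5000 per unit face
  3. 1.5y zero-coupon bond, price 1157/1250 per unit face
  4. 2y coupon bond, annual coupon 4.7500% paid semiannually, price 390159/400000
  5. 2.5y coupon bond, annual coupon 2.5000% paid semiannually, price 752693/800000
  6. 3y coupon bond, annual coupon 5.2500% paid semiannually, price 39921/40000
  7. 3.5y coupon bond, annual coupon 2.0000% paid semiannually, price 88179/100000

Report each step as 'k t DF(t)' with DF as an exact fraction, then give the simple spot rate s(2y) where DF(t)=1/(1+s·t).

1 1/2 2437/2500
2 1 4673/5000
3 3/2 1157/1250
4 2 887/1000
5 5/2 8833/10000
6 3 8547/10000
7 7/2 819/1000
s(2y) = (1/(887/1000) − 1)/(2) = 113/1774 ≈ 6.3698%

step 1 [0.5y] swap r/2=63/2437: DF=(1 − 63/2437·(0))/(1+63/2437) = 2437/2500 ≈ 0.974800
step 2 [1y] zero: DF = P = 4673/5000 ≈ 0.934600
step 3 [1.5y] zero: DF = P = 1157/1250 ≈ 0.925600
step 4 [2y] bond c/2=19/800: DF=(390159/400000 − 19/800·(0.974800+0.934600+0.925600))/(1+19/800) = 887/1000 ≈ 0.887000
step 5 [2.5y] bond c/2=1/80: DF=(752693/800000 − 1/80·(0.974800+0.934600+0.925600+0.887000))/(1+1/80) = 8833/10000 ≈ 0.883300
step 6 [3y] bond c/2=21/800: DF=(39921/40000 − 21/800·(0.974800+0.934600+0.925600+0.887000+0.883300))/(1+21/800) = 8547/10000 ≈ 0.854700
step 7 [3.5y] bond c/2=1/100: DF=(88179/100000 − 1/100·(0.974800+0.934600+0.925600+0.887000+0.883300+0.854700))/(1+1/100) = 819/1000 ≈ 0.819000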